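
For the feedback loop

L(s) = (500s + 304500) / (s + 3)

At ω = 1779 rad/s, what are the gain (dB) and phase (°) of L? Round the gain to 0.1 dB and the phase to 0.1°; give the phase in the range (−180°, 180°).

54.5 dB, -18.8°

Substitute s = j1779:
Numerator: 500(j1779) + 304500 = 304500 + j889500
Denominator: (j1779) + 3 = 3 + j1779
|N| = √(304500² + 889500²) ≈ 9.4018e+05, ∠N ≈ 71.10°
|D| = √(3² + 1779²) ≈ 1779, ∠D ≈ 89.90°
|L| = 9.4018e+05 / 1779 ≈ 528.49
Gain = 20 log₁₀(528.49) ≈ 54.46 dB
∠L = 71.10° − 89.90° = -18.80°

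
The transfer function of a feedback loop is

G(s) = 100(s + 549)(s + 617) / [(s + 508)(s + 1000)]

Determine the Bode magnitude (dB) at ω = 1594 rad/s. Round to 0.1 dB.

At s = jω = j1594:
zero (s+549): 549 + j1594 → |·| = √(549²+1594²) = √2842237 ≈ 1685.9, ∠ = arctan(1594/549) ≈ 71.00°
zero (s+617): 617 + j1594 → |·| = √(617²+1594²) = √2921525 ≈ 1709.2, ∠ = arctan(1594/617) ≈ 68.84°
pole (s+508): 508 + j1594 → |·| = √(508²+1594²) = √2798900 ≈ 1673, ∠ = arctan(1594/508) ≈ 72.32°
pole (s+1000): 1000 + j1594 → |·| = √(1000²+1594²) = √3540836 ≈ 1881.7, ∠ = arctan(1594/1000) ≈ 57.90°
|G| = 100 · 2.8815e+06 / 3.1481e+06 ≈ 91.531
Gain = 20 log₁₀(91.531) ≈ 39.23 dB

39.2 dB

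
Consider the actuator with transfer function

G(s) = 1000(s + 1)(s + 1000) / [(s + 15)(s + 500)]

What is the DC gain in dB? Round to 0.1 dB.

42.5 dB

G(0) = 1000·1·1000 / (15·500) ≈ 133.33
20 log₁₀(133.33) ≈ 42.50 dB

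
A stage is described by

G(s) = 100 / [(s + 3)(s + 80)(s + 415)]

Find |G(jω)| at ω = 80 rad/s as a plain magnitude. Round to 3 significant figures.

2.61e-05

At s = jω = j80:
pole (s+3): 3 + j80 → |·| = √(3²+80²) = √6409 ≈ 80.056, ∠ = arctan(80/3) ≈ 87.85°
pole (s+80): 80 + j80 → |·| = √(80²+80²) = √12800 ≈ 113.14, ∠ = arctan(80/80) ≈ 45.00°
pole (s+415): 415 + j80 → |·| = √(415²+80²) = √178625 ≈ 422.64, ∠ = arctan(80/415) ≈ 10.91°
|G| = 100 / 3.8281e+06 ≈ 2.6123e-05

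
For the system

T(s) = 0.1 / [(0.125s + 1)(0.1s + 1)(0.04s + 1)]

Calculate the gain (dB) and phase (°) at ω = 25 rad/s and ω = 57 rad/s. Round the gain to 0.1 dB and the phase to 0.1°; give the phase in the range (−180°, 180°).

At ω = 25 rad/s:
pole (1 + j25·0.125) = 1 + j3.125 → |·| ≈ 3.2811, ∠ ≈ 72.26°
pole (1 + j25·0.1) = 1 + j2.5 → |·| ≈ 2.6926, ∠ ≈ 68.20°
pole (1 + j25·0.04) = 1 + j1 → |·| ≈ 1.4142, ∠ ≈ 45.00°
|T| = 0.1 · 1 / (3.2811 · 2.6926 · 1.4142) ≈ 0.0080038
Gain = 20 log₁₀(0.0080038) ≈ -41.93 dB
∠T = (0°) − (72.26° + 68.20° + 45.00°) = -185.46° ≡ 174.54° (principal value)

At ω = 57 rad/s:
pole (1 + j57·0.125) = 1 + j7.125 → |·| ≈ 7.1948, ∠ ≈ 82.01°
pole (1 + j57·0.1) = 1 + j5.7 → |·| ≈ 5.7871, ∠ ≈ 80.05°
pole (1 + j57·0.04) = 1 + j2.28 → |·| ≈ 2.4897, ∠ ≈ 66.32°
|T| = 0.1 · 1 / (7.1948 · 5.7871 · 2.4897) ≈ 0.00096466
Gain = 20 log₁₀(0.00096466) ≈ -60.31 dB
∠T = (0°) − (82.01° + 80.05° + 66.32°) = -228.38° ≡ 131.62° (principal value)

ω = 25: -41.9 dB, 174.5°; ω = 57: -60.3 dB, 131.6°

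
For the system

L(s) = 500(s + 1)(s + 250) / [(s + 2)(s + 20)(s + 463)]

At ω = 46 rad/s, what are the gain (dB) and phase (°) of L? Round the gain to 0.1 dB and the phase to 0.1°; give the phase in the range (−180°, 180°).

At s = jω = j46:
zero (s+1): 1 + j46 → |·| = √(1²+46²) = √2117 ≈ 46.011, ∠ = arctan(46/1) ≈ 88.75°
zero (s+250): 250 + j46 → |·| = √(250²+46²) = √64616 ≈ 254.2, ∠ = arctan(46/250) ≈ 10.43°
pole (s+2): 2 + j46 → |·| = √(2²+46²) = √2120 ≈ 46.043, ∠ = arctan(46/2) ≈ 87.51°
pole (s+20): 20 + j46 → |·| = √(20²+46²) = √2516 ≈ 50.16, ∠ = arctan(46/20) ≈ 66.50°
pole (s+463): 463 + j46 → |·| = √(463²+46²) = √216485 ≈ 465.28, ∠ = arctan(46/463) ≈ 5.67°
|L| = 500 · 11696 / 1.0746e+06 ≈ 5.442
Gain = 20 log₁₀(5.442) ≈ 14.72 dB
∠L = 99.18° − 159.68° = -60.50°

14.7 dB, -60.5°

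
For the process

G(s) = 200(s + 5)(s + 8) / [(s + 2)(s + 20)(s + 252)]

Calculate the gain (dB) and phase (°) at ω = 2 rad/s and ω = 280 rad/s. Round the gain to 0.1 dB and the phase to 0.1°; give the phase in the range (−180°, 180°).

At s = jω = j2:
zero (s+5): 5 + j2 → |·| = √(5²+2²) = √29 ≈ 5.3852, ∠ = arctan(2/5) ≈ 21.80°
zero (s+8): 8 + j2 → |·| = √(8²+2²) = √68 ≈ 8.2462, ∠ = arctan(2/8) ≈ 14.04°
pole (s+2): 2 + j2 → |·| = √(2²+2²) = √8 ≈ 2.8284, ∠ = arctan(2/2) ≈ 45.00°
pole (s+20): 20 + j2 → |·| = √(20²+2²) = √404 ≈ 20.1, ∠ = arctan(2/20) ≈ 5.71°
pole (s+252): 252 + j2 → |·| = √(252²+2²) = √63508 ≈ 252.01, ∠ = arctan(2/252) ≈ 0.45°
|G| = 200 · 44.407 / 14327 ≈ 0.61991
Gain = 20 log₁₀(0.61991) ≈ -4.15 dB
∠G = 35.84° − 51.16° = -15.32°

At s = jω = j280:
zero (s+5): 5 + j280 → |·| = √(5²+280²) = √78425 ≈ 280.04, ∠ = arctan(280/5) ≈ 88.98°
zero (s+8): 8 + j280 → |·| = √(8²+280²) = √78464 ≈ 280.11, ∠ = arctan(280/8) ≈ 88.36°
pole (s+2): 2 + j280 → |·| = √(2²+280²) = √78404 ≈ 280.01, ∠ = arctan(280/2) ≈ 89.59°
pole (s+20): 20 + j280 → |·| = √(20²+280²) = √78800 ≈ 280.71, ∠ = arctan(280/20) ≈ 85.91°
pole (s+252): 252 + j280 → |·| = √(252²+280²) = √141904 ≈ 376.7, ∠ = arctan(280/252) ≈ 48.01°
|G| = 200 · 78442 / 2.9609e+07 ≈ 0.52985
Gain = 20 log₁₀(0.52985) ≈ -5.52 dB
∠G = 177.34° − 223.51° = -46.17°

ω = 2: -4.2 dB, -15.3°; ω = 280: -5.5 dB, -46.2°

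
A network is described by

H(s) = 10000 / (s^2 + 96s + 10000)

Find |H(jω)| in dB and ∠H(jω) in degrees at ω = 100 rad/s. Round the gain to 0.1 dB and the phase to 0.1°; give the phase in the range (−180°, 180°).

0.4 dB, -90.0°

At s = jω = j100:
quadratic: (j100)² + 96·j100 + 10000 = 0 + j9600 → |·| ≈ 9600, ∠ ≈ 90.00°
|H| = 10000 / 9600 ≈ 1.0417
Gain = 20 log₁₀(1.0417) ≈ 0.35 dB
∠H = 0.00° − 90.00° = -90.00°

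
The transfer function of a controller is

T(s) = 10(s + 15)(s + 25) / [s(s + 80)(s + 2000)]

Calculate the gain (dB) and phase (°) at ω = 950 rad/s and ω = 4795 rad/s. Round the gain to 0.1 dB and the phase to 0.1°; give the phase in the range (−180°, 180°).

ω = 950: -46.9 dB, -23.0°; ω = 4795: -54.3 dB, -66.9°

At s = jω = j950:
zero (s+15): 15 + j950 → |·| = √(15²+950²) = √902725 ≈ 950.12, ∠ = arctan(950/15) ≈ 89.10°
zero (s+25): 25 + j950 → |·| = √(25²+950²) = √903125 ≈ 950.33, ∠ = arctan(950/25) ≈ 88.49°
pole (s+80): 80 + j950 → |·| = √(80²+950²) = √908900 ≈ 953.36, ∠ = arctan(950/80) ≈ 85.19°
pole (s+2000): 2000 + j950 → |·| = √(2000²+950²) = √4902500 ≈ 2214.2, ∠ = arctan(950/2000) ≈ 25.41°
pole at origin: |s| = 950, ∠ = 90.00° (in denominator)
|T| = 10 · 9.0293e+05 / 2.0054e+09 ≈ 0.0045025
Gain = 20 log₁₀(0.0045025) ≈ -46.93 dB
∠T = 177.59° − 200.60° = -23.01°

At s = jω = j4795:
zero (s+15): 15 + j4795 → |·| = √(15²+4795²) = √22992250 ≈ 4795, ∠ = arctan(4795/15) ≈ 89.82°
zero (s+25): 25 + j4795 → |·| = √(25²+4795²) = √22992650 ≈ 4795.1, ∠ = arctan(4795/25) ≈ 89.70°
pole (s+80): 80 + j4795 → |·| = √(80²+4795²) = √22998425 ≈ 4795.7, ∠ = arctan(4795/80) ≈ 89.04°
pole (s+2000): 2000 + j4795 → |·| = √(2000²+4795²) = √26992025 ≈ 5195.4, ∠ = arctan(4795/2000) ≈ 67.36°
pole at origin: |s| = 4795, ∠ = 90.00° (in denominator)
|T| = 10 · 2.2993e+07 / 1.1947e+11 ≈ 0.0019246
Gain = 20 log₁₀(0.0019246) ≈ -54.31 dB
∠T = 179.52° − 246.40° = -66.88°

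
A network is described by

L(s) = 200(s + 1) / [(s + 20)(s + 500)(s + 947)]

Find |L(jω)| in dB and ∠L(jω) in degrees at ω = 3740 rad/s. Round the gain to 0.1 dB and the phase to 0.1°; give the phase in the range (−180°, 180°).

At s = jω = j3740:
zero (s+1): 1 + j3740 → |·| = √(1²+3740²) = √13987601 ≈ 3740, ∠ = arctan(3740/1) ≈ 89.98°
pole (s+20): 20 + j3740 → |·| = √(20²+3740²) = √13988000 ≈ 3740.1, ∠ = arctan(3740/20) ≈ 89.69°
pole (s+500): 500 + j3740 → |·| = √(500²+3740²) = √14237600 ≈ 3773.3, ∠ = arctan(3740/500) ≈ 82.39°
pole (s+947): 947 + j3740 → |·| = √(947²+3740²) = √14884409 ≈ 3858, ∠ = arctan(3740/947) ≈ 75.79°
|L| = 200 · 3740 / 5.4446e+10 ≈ 1.3738e-05
Gain = 20 log₁₀(1.3738e-05) ≈ -97.24 dB
∠L = 89.98° − 247.87° = -157.89°

-97.2 dB, -157.9°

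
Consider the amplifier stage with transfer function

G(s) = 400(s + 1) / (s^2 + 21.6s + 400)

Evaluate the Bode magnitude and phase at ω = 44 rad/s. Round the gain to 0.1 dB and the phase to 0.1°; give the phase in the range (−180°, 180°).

19.8 dB, -59.6°

At s = jω = j44:
zero (s+1): 1 + j44 → |·| = √(1²+44²) = √1937 ≈ 44.011, ∠ = arctan(44/1) ≈ 88.70°
quadratic: (j44)² + 21.6·j44 + 400 = -1536 + j950.4 → |·| ≈ 1806.3, ∠ ≈ 148.25°
|G| = 400 · 44.011 / 1806.3 ≈ 9.7461
Gain = 20 log₁₀(9.7461) ≈ 19.78 dB
∠G = 88.70° − 148.25° = -59.55°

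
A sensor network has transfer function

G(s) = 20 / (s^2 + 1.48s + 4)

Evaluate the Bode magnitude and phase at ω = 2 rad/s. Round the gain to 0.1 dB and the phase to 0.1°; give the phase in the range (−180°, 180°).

At s = jω = j2:
quadratic: (j2)² + 1.48·j2 + 4 = 0 + j2.96 → |·| ≈ 2.96, ∠ ≈ 90.00°
|G| = 20 / 2.96 ≈ 6.7568
Gain = 20 log₁₀(6.7568) ≈ 16.59 dB
∠G = 0.00° − 90.00° = -90.00°

16.6 dB, -90.0°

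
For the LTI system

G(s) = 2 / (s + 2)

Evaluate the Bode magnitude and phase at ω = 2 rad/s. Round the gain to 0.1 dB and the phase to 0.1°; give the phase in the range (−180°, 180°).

-3.0 dB, -45.0°

At s = jω = j2:
pole (s+2): 2 + j2 → |·| = √(2²+2²) = √8 ≈ 2.8284, ∠ = arctan(2/2) ≈ 45.00°
|G| = 2 / 2.8284 ≈ 0.70711
Gain = 20 log₁₀(0.70711) ≈ -3.01 dB
∠G = 0.00° − 45.00° = -45.00°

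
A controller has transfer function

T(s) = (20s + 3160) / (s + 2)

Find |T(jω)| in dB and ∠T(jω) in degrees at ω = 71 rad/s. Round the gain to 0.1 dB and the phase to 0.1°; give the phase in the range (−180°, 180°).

33.8 dB, -64.2°

Substitute s = j71:
Numerator: 20(j71) + 3160 = 3160 + j1420
Denominator: (j71) + 2 = 2 + j71
|N| = √(3160² + 1420²) ≈ 3464.4, ∠N ≈ 24.20°
|D| = √(2² + 71²) ≈ 71.028, ∠D ≈ 88.39°
|T| = 3464.4 / 71.028 ≈ 48.775
Gain = 20 log₁₀(48.775) ≈ 33.76 dB
∠T = 24.20° − 88.39° = -64.19°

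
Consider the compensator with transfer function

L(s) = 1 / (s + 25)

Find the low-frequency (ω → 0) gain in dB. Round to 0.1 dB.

L(0) = 1 / 25 = 0.04
20 log₁₀(0.04) ≈ -27.96 dB

-28.0 dB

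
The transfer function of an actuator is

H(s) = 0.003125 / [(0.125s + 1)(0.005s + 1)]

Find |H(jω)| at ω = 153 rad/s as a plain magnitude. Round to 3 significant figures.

0.000130

At ω = 153 rad/s:
pole (1 + j153·0.125) = 1 + j19.125 → |·| ≈ 19.151, ∠ ≈ 87.01°
pole (1 + j153·0.005) = 1 + j0.765 → |·| ≈ 1.2591, ∠ ≈ 37.42°
|H| = 0.003125 · 1 / (19.151 · 1.2591) ≈ 0.0001296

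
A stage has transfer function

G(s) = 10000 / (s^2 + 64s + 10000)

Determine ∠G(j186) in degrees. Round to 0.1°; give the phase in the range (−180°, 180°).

At s = jω = j186:
quadratic: (j186)² + 64·j186 + 10000 = -24596 + j11904 → |·| ≈ 27325, ∠ ≈ 154.17°
∠G = 0.00° − 154.17° = -154.17°

-154.2°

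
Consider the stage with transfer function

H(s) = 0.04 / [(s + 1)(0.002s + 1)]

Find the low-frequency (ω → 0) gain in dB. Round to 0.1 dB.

H(0) = 0.04 · 1 / 1 = 0.04
20 log₁₀(0.04) ≈ -27.96 dB

-28.0 dB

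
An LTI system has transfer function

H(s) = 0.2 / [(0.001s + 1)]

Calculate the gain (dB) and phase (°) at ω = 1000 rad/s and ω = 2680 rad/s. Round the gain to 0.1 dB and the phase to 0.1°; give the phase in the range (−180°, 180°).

At ω = 1000 rad/s:
pole (1 + j1000·0.001) = 1 + j1 → |·| ≈ 1.4142, ∠ ≈ 45.00°
|H| = 0.2 · 1 / (1.4142) ≈ 0.14142
Gain = 20 log₁₀(0.14142) ≈ -16.99 dB
∠H = (0°) − (45.00°) = -45.00°

At ω = 2680 rad/s:
pole (1 + j2680·0.001) = 1 + j2.68 → |·| ≈ 2.8605, ∠ ≈ 69.54°
|H| = 0.2 · 1 / (2.8605) ≈ 0.069918
Gain = 20 log₁₀(0.069918) ≈ -23.11 dB
∠H = (0°) − (69.54°) = -69.54°

ω = 1000: -17.0 dB, -45.0°; ω = 2680: -23.1 dB, -69.5°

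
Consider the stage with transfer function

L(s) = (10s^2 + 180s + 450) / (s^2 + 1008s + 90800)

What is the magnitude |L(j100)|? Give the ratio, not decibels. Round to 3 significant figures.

Substitute s = j100:
Numerator: 10(j100)^2 + 180(j100) + 450 = -99550 + j18000
Denominator: (j100)^2 + 1008(j100) + 90800 = 80800 + j100800
|N| = √(99550² + 18000²) ≈ 1.0116e+05, ∠N ≈ 169.75°
|D| = √(80800² + 100800²) ≈ 1.2919e+05, ∠D ≈ 51.28°
|L| = 1.0116e+05 / 1.2919e+05 ≈ 0.78303

0.783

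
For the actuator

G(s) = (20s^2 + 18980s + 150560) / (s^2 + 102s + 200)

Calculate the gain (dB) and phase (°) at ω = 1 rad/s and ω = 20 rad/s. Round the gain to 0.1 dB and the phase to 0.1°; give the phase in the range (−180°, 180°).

Substitute s = j1:
Numerator: 20(j1)^2 + 18980(j1) + 150560 = 150540 + j18980
Denominator: (j1)^2 + 102(j1) + 200 = 199 + j102
|N| = √(150540² + 18980²) ≈ 1.5173e+05, ∠N ≈ 7.19°
|D| = √(199² + 102²) ≈ 223.62, ∠D ≈ 27.14°
|G| = 1.5173e+05 / 223.62 ≈ 678.52
Gain = 20 log₁₀(678.52) ≈ 56.63 dB
∠G = 7.19° − 27.14° = -19.95°

Substitute s = j20:
Numerator: 20(j20)^2 + 18980(j20) + 150560 = 142560 + j379600
Denominator: (j20)^2 + 102(j20) + 200 = -200 + j2040
|N| = √(142560² + 379600²) ≈ 4.0549e+05, ∠N ≈ 69.42°
|D| = √(200² + 2040²) ≈ 2049.8, ∠D ≈ 95.60°
|G| = 4.0549e+05 / 2049.8 ≈ 197.82
Gain = 20 log₁₀(197.82) ≈ 45.93 dB
∠G = 69.42° − 95.60° = -26.18°

ω = 1: 56.6 dB, -20.0°; ω = 20: 45.9 dB, -26.2°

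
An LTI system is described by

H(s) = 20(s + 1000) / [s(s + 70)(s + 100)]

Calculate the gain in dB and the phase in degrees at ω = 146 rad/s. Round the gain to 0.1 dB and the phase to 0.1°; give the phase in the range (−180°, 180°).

At s = jω = j146:
zero (s+1000): 1000 + j146 → |·| = √(1000²+146²) = √1021316 ≈ 1010.6, ∠ = arctan(146/1000) ≈ 8.31°
pole (s+70): 70 + j146 → |·| = √(70²+146²) = √26216 ≈ 161.91, ∠ = arctan(146/70) ≈ 64.38°
pole (s+100): 100 + j146 → |·| = √(100²+146²) = √31316 ≈ 176.96, ∠ = arctan(146/100) ≈ 55.59°
pole at origin: |s| = 146, ∠ = 90.00° (in denominator)
|H| = 20 · 1010.6 / 4.1831e+06 ≈ 0.0048318
Gain = 20 log₁₀(0.0048318) ≈ -46.32 dB
∠H = 8.31° − 209.97° = -201.66° ≡ 158.34° (principal value)

-46.3 dB, 158.3°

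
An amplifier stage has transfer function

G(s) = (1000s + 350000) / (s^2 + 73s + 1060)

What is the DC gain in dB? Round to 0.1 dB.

G(0) = 350000 / 1060 ≈ 330.19
20 log₁₀(330.19) ≈ 50.38 dB

50.4 dB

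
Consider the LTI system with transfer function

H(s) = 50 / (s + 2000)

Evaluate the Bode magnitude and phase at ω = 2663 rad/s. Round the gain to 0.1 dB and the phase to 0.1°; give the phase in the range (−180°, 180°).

Substitute s = j2663:
Numerator: 50 = 50 + j0
Denominator: (j2663) + 2000 = 2000 + j2663
|N| = √(50² + 0²) ≈ 50, ∠N ≈ 0.00°
|D| = √(2000² + 2663²) ≈ 3330.4, ∠D ≈ 53.09°
|H| = 50 / 3330.4 ≈ 0.015013
Gain = 20 log₁₀(0.015013) ≈ -36.47 dB
∠H = 0.00° − 53.09° = -53.09°

-36.5 dB, -53.1°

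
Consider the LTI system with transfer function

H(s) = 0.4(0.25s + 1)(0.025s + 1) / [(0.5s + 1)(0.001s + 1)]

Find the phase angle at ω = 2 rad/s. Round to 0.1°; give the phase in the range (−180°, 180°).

At ω = 2 rad/s:
zero (1 + j2·0.25) = 1 + j0.5 → |·| ≈ 1.118, ∠ ≈ 26.57°
zero (1 + j2·0.025) = 1 + j0.05 → |·| ≈ 1.0012, ∠ ≈ 2.86°
pole (1 + j2·0.5) = 1 + j1 → |·| ≈ 1.4142, ∠ ≈ 45.00°
pole (1 + j2·0.001) = 1 + j0.002 → |·| ≈ 1, ∠ ≈ 0.11°
∠H = (26.57° + 2.86°) − (45.00° + 0.11°) = -15.68°

-15.7°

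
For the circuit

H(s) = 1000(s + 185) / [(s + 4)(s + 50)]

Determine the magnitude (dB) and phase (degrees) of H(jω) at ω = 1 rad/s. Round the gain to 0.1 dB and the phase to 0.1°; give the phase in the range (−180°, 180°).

At s = jω = j1:
zero (s+185): 185 + j1 → |·| = √(185²+1²) = √34226 ≈ 185, ∠ = arctan(1/185) ≈ 0.31°
pole (s+4): 4 + j1 → |·| = √(4²+1²) = √17 ≈ 4.1231, ∠ = arctan(1/4) ≈ 14.04°
pole (s+50): 50 + j1 → |·| = √(50²+1²) = √2501 ≈ 50.01, ∠ = arctan(1/50) ≈ 1.15°
|H| = 1000 · 185 / 206.2 ≈ 897.19
Gain = 20 log₁₀(897.19) ≈ 59.06 dB
∠H = 0.31° − 15.19° = -14.88°

59.1 dB, -14.9°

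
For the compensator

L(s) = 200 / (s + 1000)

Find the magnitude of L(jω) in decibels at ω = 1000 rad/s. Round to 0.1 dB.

At s = jω = j1000:
pole (s+1000): 1000 + j1000 → |·| = √(1000²+1000²) = √2000000 ≈ 1414.2, ∠ = arctan(1000/1000) ≈ 45.00°
|L| = 200 / 1414.2 ≈ 0.14142
Gain = 20 log₁₀(0.14142) ≈ -16.99 dB

-17.0 dB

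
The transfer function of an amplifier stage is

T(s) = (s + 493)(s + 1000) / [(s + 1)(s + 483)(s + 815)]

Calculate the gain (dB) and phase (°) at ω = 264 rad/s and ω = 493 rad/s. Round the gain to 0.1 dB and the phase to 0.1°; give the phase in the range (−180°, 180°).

ω = 264: -46.7 dB, -93.4°; ω = 493: -52.4 dB, -95.4°

At s = jω = j264:
zero (s+493): 493 + j264 → |·| = √(493²+264²) = √312745 ≈ 559.24, ∠ = arctan(264/493) ≈ 28.17°
zero (s+1000): 1000 + j264 → |·| = √(1000²+264²) = √1069696 ≈ 1034.3, ∠ = arctan(264/1000) ≈ 14.79°
pole (s+1): 1 + j264 → |·| = √(1²+264²) = √69697 ≈ 264, ∠ = arctan(264/1) ≈ 89.78°
pole (s+483): 483 + j264 → |·| = √(483²+264²) = √302985 ≈ 550.44, ∠ = arctan(264/483) ≈ 28.66°
pole (s+815): 815 + j264 → |·| = √(815²+264²) = √733921 ≈ 856.69, ∠ = arctan(264/815) ≈ 17.95°
|T| = 1 · 5.7842e+05 / 1.2449e+08 ≈ 0.0046463
Gain = 20 log₁₀(0.0046463) ≈ -46.66 dB
∠T = 42.96° − 136.39° = -93.43°

At s = jω = j493:
zero (s+493): 493 + j493 → |·| = √(493²+493²) = √486098 ≈ 697.21, ∠ = arctan(493/493) ≈ 45.00°
zero (s+1000): 1000 + j493 → |·| = √(1000²+493²) = √1243049 ≈ 1114.9, ∠ = arctan(493/1000) ≈ 26.24°
pole (s+1): 1 + j493 → |·| = √(1²+493²) = √243050 ≈ 493, ∠ = arctan(493/1) ≈ 89.88°
pole (s+483): 483 + j493 → |·| = √(483²+493²) = √476338 ≈ 690.17, ∠ = arctan(493/483) ≈ 45.59°
pole (s+815): 815 + j493 → |·| = √(815²+493²) = √907274 ≈ 952.51, ∠ = arctan(493/815) ≈ 31.17°
|T| = 1 · 7.7732e+05 / 3.241e+08 ≈ 0.0023984
Gain = 20 log₁₀(0.0023984) ≈ -52.40 dB
∠T = 71.24° − 166.64° = -95.40°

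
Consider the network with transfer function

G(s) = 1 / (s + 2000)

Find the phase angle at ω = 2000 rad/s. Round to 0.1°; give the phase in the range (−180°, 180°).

-45.0°

At s = jω = j2000:
pole (s+2000): 2000 + j2000 → |·| = √(2000²+2000²) = √8000000 ≈ 2828.4, ∠ = arctan(2000/2000) ≈ 45.00°
∠G = 0.00° − 45.00° = -45.00°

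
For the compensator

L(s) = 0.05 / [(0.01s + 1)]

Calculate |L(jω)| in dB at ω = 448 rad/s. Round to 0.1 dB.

At ω = 448 rad/s:
pole (1 + j448·0.01) = 1 + j4.48 → |·| ≈ 4.5903, ∠ ≈ 77.42°
|L| = 0.05 · 1 / (4.5903) ≈ 0.010893
Gain = 20 log₁₀(0.010893) ≈ -39.26 dB

-39.3 dB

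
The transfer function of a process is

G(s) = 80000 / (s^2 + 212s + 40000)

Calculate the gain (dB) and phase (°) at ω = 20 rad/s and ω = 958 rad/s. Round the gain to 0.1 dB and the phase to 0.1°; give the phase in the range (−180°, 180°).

ω = 20: 6.1 dB, -6.1°; ω = 958: -21.0 dB, -167.0°

At s = jω = j20:
quadratic: (j20)² + 212·j20 + 40000 = 39600 + j4240 → |·| ≈ 39826, ∠ ≈ 6.11°
|G| = 80000 / 39826 ≈ 2.0087
Gain = 20 log₁₀(2.0087) ≈ 6.06 dB
∠G = 0.00° − 6.11° = -6.11°

At s = jω = j958:
quadratic: (j958)² + 212·j958 + 40000 = -877764 + j203096 → |·| ≈ 9.0095e+05, ∠ ≈ 166.97°
|G| = 80000 / 9.0095e+05 ≈ 0.088795
Gain = 20 log₁₀(0.088795) ≈ -21.03 dB
∠G = 0.00° − 166.97° = -166.97°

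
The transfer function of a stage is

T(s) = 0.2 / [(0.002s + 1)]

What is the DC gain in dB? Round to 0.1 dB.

T(0) = 0.2 · 1 / 1 = 0.2
20 log₁₀(0.2) ≈ -13.98 dB

-14.0 dB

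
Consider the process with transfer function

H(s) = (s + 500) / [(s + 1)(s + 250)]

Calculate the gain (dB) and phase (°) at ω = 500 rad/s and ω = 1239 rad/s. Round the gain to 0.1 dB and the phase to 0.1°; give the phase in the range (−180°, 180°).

At s = jω = j500:
zero (s+500): 500 + j500 → |·| = √(500²+500²) = √500000 ≈ 707.11, ∠ = arctan(500/500) ≈ 45.00°
pole (s+1): 1 + j500 → |·| = √(1²+500²) = √250001 ≈ 500, ∠ = arctan(500/1) ≈ 89.89°
pole (s+250): 250 + j500 → |·| = √(250²+500²) = √312500 ≈ 559.02, ∠ = arctan(500/250) ≈ 63.43°
|H| = 1 · 707.11 / 2.7951e+05 ≈ 0.0025298
Gain = 20 log₁₀(0.0025298) ≈ -51.94 dB
∠H = 45.00° − 153.32° = -108.32°

At s = jω = j1239:
zero (s+500): 500 + j1239 → |·| = √(500²+1239²) = √1785121 ≈ 1336.1, ∠ = arctan(1239/500) ≈ 68.02°
pole (s+1): 1 + j1239 → |·| = √(1²+1239²) = √1535122 ≈ 1239, ∠ = arctan(1239/1) ≈ 89.95°
pole (s+250): 250 + j1239 → |·| = √(250²+1239²) = √1597621 ≈ 1264, ∠ = arctan(1239/250) ≈ 78.59°
|H| = 1 · 1336.1 / 1.5661e+06 ≈ 0.00085314
Gain = 20 log₁₀(0.00085314) ≈ -61.38 dB
∠H = 68.02° − 168.54° = -100.52°

ω = 500: -51.9 dB, -108.3°; ω = 1239: -61.4 dB, -100.5°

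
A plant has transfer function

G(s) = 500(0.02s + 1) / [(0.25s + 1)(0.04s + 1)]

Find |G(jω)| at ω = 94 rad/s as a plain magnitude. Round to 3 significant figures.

11.6

At ω = 94 rad/s:
zero (1 + j94·0.02) = 1 + j1.88 → |·| ≈ 2.1294, ∠ ≈ 61.99°
pole (1 + j94·0.25) = 1 + j23.5 → |·| ≈ 23.521, ∠ ≈ 87.56°
pole (1 + j94·0.04) = 1 + j3.76 → |·| ≈ 3.8907, ∠ ≈ 75.11°
|G| = 500 · 2.1294 / (23.521 · 3.8907) ≈ 11.634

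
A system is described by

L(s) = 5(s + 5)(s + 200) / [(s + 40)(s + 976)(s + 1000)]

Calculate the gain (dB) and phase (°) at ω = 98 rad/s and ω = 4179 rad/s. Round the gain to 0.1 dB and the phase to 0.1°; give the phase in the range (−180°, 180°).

At s = jω = j98:
zero (s+5): 5 + j98 → |·| = √(5²+98²) = √9629 ≈ 98.127, ∠ = arctan(98/5) ≈ 87.08°
zero (s+200): 200 + j98 → |·| = √(200²+98²) = √49604 ≈ 222.72, ∠ = arctan(98/200) ≈ 26.10°
pole (s+40): 40 + j98 → |·| = √(40²+98²) = √11204 ≈ 105.85, ∠ = arctan(98/40) ≈ 67.80°
pole (s+976): 976 + j98 → |·| = √(976²+98²) = √962180 ≈ 980.91, ∠ = arctan(98/976) ≈ 5.73°
pole (s+1000): 1000 + j98 → |·| = √(1000²+98²) = √1009604 ≈ 1004.8, ∠ = arctan(98/1000) ≈ 5.60°
|L| = 5 · 21855 / 1.0433e+08 ≈ 0.0010474
Gain = 20 log₁₀(0.0010474) ≈ -59.60 dB
∠L = 113.18° − 79.13° = 34.05°

At s = jω = j4179:
zero (s+5): 5 + j4179 → |·| = √(5²+4179²) = √17464066 ≈ 4179, ∠ = arctan(4179/5) ≈ 89.93°
zero (s+200): 200 + j4179 → |·| = √(200²+4179²) = √17504041 ≈ 4183.8, ∠ = arctan(4179/200) ≈ 87.26°
pole (s+40): 40 + j4179 → |·| = √(40²+4179²) = √17465641 ≈ 4179.2, ∠ = arctan(4179/40) ≈ 89.45°
pole (s+976): 976 + j4179 → |·| = √(976²+4179²) = √18416617 ≈ 4291.5, ∠ = arctan(4179/976) ≈ 76.85°
pole (s+1000): 1000 + j4179 → |·| = √(1000²+4179²) = √18464041 ≈ 4297, ∠ = arctan(4179/1000) ≈ 76.54°
|L| = 5 · 1.7484e+07 / 7.7067e+10 ≈ 0.0011343
Gain = 20 log₁₀(0.0011343) ≈ -58.91 dB
∠L = 177.19° − 242.84° = -65.65°

ω = 98: -59.6 dB, 34.1°; ω = 4179: -58.9 dB, -65.7°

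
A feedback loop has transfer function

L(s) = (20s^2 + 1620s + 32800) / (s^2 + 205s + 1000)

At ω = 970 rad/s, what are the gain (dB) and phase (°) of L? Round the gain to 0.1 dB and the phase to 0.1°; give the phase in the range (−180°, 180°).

Substitute s = j970:
Numerator: 20(j970)^2 + 1620(j970) + 32800 = -18785200 + j1571400
Denominator: (j970)^2 + 205(j970) + 1000 = -939900 + j198850
|N| = √(18785200² + 1571400²) ≈ 1.8851e+07, ∠N ≈ 175.22°
|D| = √(939900² + 198850²) ≈ 9.607e+05, ∠D ≈ 168.05°
|L| = 1.8851e+07 / 9.607e+05 ≈ 19.622
Gain = 20 log₁₀(19.622) ≈ 25.85 dB
∠L = 175.22° − 168.05° = 7.17°

25.9 dB, 7.2°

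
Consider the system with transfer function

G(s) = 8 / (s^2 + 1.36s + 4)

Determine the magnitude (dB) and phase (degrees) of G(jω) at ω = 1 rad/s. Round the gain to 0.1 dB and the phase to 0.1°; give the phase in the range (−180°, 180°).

At s = jω = j1:
quadratic: (j1)² + 1.36·j1 + 4 = 3 + j1.36 → |·| ≈ 3.2939, ∠ ≈ 24.39°
|G| = 8 / 3.2939 ≈ 2.4287
Gain = 20 log₁₀(2.4287) ≈ 7.71 dB
∠G = 0.00° − 24.39° = -24.39°

7.7 dB, -24.4°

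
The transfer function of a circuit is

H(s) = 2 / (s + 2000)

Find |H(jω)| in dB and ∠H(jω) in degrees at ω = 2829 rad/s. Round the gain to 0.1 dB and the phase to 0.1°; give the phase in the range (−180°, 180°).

-64.8 dB, -54.7°

Substitute s = j2829:
Numerator: 2 = 2 + j0
Denominator: (j2829) + 2000 = 2000 + j2829
|N| = √(2² + 0²) ≈ 2, ∠N ≈ 0.00°
|D| = √(2000² + 2829²) ≈ 3464.6, ∠D ≈ 54.74°
|H| = 2 / 3464.6 ≈ 0.00057727
Gain = 20 log₁₀(0.00057727) ≈ -64.77 dB
∠H = 0.00° − 54.74° = -54.74°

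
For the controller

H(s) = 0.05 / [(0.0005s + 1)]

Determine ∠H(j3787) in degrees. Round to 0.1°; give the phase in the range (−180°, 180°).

-62.2°

At ω = 3787 rad/s:
pole (1 + j3787·0.0005) = 1 + j1.8935 → |·| ≈ 2.1413, ∠ ≈ 62.16°
∠H = (0°) − (62.16°) = -62.16°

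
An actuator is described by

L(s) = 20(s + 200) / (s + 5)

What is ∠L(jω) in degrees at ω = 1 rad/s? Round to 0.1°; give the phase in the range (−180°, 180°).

At s = jω = j1:
zero (s+200): 200 + j1 → |·| = √(200²+1²) = √40001 ≈ 200, ∠ = arctan(1/200) ≈ 0.29°
pole (s+5): 5 + j1 → |·| = √(5²+1²) = √26 ≈ 5.099, ∠ = arctan(1/5) ≈ 11.31°
∠L = 0.29° − 11.31° = -11.02°

-11.0°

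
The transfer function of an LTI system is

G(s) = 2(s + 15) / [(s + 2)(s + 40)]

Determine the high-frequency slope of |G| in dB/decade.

-20 dB/decade

Each pole contributes −20 dB/decade at high frequency; each zero contributes +20 dB/decade.
Net: 1 zero(s) − 2 pole(s) → -20 dB/decade.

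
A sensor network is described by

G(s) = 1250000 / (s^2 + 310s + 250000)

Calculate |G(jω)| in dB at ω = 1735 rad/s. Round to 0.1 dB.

At s = jω = j1735:
quadratic: (j1735)² + 310·j1735 + 250000 = -2760225 + j537850 → |·| ≈ 2.8121e+06, ∠ ≈ 168.97°
|G| = 1250000 / 2.8121e+06 ≈ 0.44451
Gain = 20 log₁₀(0.44451) ≈ -7.04 dB

-7.0 dB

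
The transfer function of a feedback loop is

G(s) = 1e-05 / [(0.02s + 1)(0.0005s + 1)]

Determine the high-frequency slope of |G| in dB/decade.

Each pole contributes −20 dB/decade at high frequency; each zero contributes +20 dB/decade.
Net: 0 zero(s) − 2 pole(s) → -40 dB/decade.

-40 dB/decade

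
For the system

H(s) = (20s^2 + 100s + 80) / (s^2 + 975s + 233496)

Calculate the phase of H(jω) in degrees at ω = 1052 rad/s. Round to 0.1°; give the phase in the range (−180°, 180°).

Substitute s = j1052:
Numerator: 20(j1052)^2 + 100(j1052) + 80 = -22134000 + j105200
Denominator: (j1052)^2 + 975(j1052) + 233496 = -873208 + j1025700
|N| = √(22134000² + 105200²) ≈ 2.2134e+07, ∠N ≈ 179.73°
|D| = √(873208² + 1025700²) ≈ 1.3471e+06, ∠D ≈ 130.41°
∠H = 179.73° − 130.41° = 49.32°

49.3°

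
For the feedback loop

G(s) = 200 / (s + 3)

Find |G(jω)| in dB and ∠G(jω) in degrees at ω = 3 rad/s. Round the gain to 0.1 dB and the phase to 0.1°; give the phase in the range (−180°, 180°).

At s = jω = j3:
pole (s+3): 3 + j3 → |·| = √(3²+3²) = √18 ≈ 4.2426, ∠ = arctan(3/3) ≈ 45.00°
|G| = 200 / 4.2426 ≈ 47.141
Gain = 20 log₁₀(47.141) ≈ 33.47 dB
∠G = 0.00° − 45.00° = -45.00°

33.5 dB, -45.0°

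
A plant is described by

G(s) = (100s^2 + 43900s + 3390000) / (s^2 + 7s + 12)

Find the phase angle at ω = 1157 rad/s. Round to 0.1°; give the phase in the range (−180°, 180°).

Substitute s = j1157:
Numerator: 100(j1157)^2 + 43900(j1157) + 3390000 = -130474900 + j50792300
Denominator: (j1157)^2 + 7(j1157) + 12 = -1338637 + j8099
|N| = √(130474900² + 50792300²) ≈ 1.4001e+08, ∠N ≈ 158.73°
|D| = √(1338637² + 8099²) ≈ 1.3387e+06, ∠D ≈ 179.65°
∠G = 158.73° − 179.65° = -20.92°

-20.9°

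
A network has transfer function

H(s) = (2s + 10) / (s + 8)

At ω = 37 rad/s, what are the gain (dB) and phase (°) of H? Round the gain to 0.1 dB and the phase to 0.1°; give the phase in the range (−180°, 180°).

Substitute s = j37:
Numerator: 2(j37) + 10 = 10 + j74
Denominator: (j37) + 8 = 8 + j37
|N| = √(10² + 74²) ≈ 74.673, ∠N ≈ 82.30°
|D| = √(8² + 37²) ≈ 37.855, ∠D ≈ 77.80°
|H| = 74.673 / 37.855 ≈ 1.9726
Gain = 20 log₁₀(1.9726) ≈ 5.90 dB
∠H = 82.30° − 77.80° = 4.50°

5.9 dB, 4.5°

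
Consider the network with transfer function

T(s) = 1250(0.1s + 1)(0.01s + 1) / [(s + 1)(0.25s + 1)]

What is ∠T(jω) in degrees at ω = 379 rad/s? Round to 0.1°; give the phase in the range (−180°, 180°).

At ω = 379 rad/s:
zero (1 + j379·0.1) = 1 + j37.9 → |·| ≈ 37.913, ∠ ≈ 88.49°
zero (1 + j379·0.01) = 1 + j3.79 → |·| ≈ 3.9197, ∠ ≈ 75.22°
pole (1 + j379·1) = 1 + j379 → |·| ≈ 379, ∠ ≈ 89.85°
pole (1 + j379·0.25) = 1 + j94.75 → |·| ≈ 94.755, ∠ ≈ 89.40°
∠T = (88.49° + 75.22°) − (89.85° + 89.40°) = -15.54°

-15.5°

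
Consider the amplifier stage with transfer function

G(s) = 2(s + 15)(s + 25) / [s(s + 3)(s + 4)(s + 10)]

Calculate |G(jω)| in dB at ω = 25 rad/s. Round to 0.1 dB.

At s = jω = j25:
zero (s+15): 15 + j25 → |·| = √(15²+25²) = √850 ≈ 29.155, ∠ = arctan(25/15) ≈ 59.04°
zero (s+25): 25 + j25 → |·| = √(25²+25²) = √1250 ≈ 35.355, ∠ = arctan(25/25) ≈ 45.00°
pole (s+3): 3 + j25 → |·| = √(3²+25²) = √634 ≈ 25.179, ∠ = arctan(25/3) ≈ 83.16°
pole (s+4): 4 + j25 → |·| = √(4²+25²) = √641 ≈ 25.318, ∠ = arctan(25/4) ≈ 80.91°
pole (s+10): 10 + j25 → |·| = √(10²+25²) = √725 ≈ 26.926, ∠ = arctan(25/10) ≈ 68.20°
pole at origin: |s| = 25, ∠ = 90.00° (in denominator)
|G| = 2 · 1030.8 / 4.2912e+05 ≈ 0.0048043
Gain = 20 log₁₀(0.0048043) ≈ -46.37 dB

-46.4 dB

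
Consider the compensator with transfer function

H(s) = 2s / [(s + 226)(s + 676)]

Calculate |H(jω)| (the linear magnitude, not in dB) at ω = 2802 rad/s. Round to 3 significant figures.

0.000692

At s = jω = j2802:
zero at origin: s = j2802 → |·| = 2802, ∠ = 90.00°
pole (s+226): 226 + j2802 → |·| = √(226²+2802²) = √7902280 ≈ 2811.1, ∠ = arctan(2802/226) ≈ 85.39°
pole (s+676): 676 + j2802 → |·| = √(676²+2802²) = √8308180 ≈ 2882.4, ∠ = arctan(2802/676) ≈ 76.44°
|H| = 2 · 2802 / 8.1027e+06 ≈ 0.00069162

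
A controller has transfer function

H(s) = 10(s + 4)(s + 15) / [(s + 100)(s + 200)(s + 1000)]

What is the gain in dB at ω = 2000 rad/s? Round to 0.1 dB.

At s = jω = j2000:
zero (s+4): 4 + j2000 → |·| = √(4²+2000²) = √4000016 ≈ 2000, ∠ = arctan(2000/4) ≈ 89.89°
zero (s+15): 15 + j2000 → |·| = √(15²+2000²) = √4000225 ≈ 2000.1, ∠ = arctan(2000/15) ≈ 89.57°
pole (s+100): 100 + j2000 → |·| = √(100²+2000²) = √4010000 ≈ 2002.5, ∠ = arctan(2000/100) ≈ 87.14°
pole (s+200): 200 + j2000 → |·| = √(200²+2000²) = √4040000 ≈ 2010, ∠ = arctan(2000/200) ≈ 84.29°
pole (s+1000): 1000 + j2000 → |·| = √(1000²+2000²) = √5000000 ≈ 2236.1, ∠ = arctan(2000/1000) ≈ 63.43°
|H| = 10 · 4.0002e+06 / 9.0004e+09 ≈ 0.0044445
Gain = 20 log₁₀(0.0044445) ≈ -47.04 dB

-47.0 dB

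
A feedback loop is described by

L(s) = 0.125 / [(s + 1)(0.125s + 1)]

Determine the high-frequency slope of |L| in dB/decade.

Each pole contributes −20 dB/decade at high frequency; each zero contributes +20 dB/decade.
Net: 0 zero(s) − 2 pole(s) → -40 dB/decade.

-40 dB/decade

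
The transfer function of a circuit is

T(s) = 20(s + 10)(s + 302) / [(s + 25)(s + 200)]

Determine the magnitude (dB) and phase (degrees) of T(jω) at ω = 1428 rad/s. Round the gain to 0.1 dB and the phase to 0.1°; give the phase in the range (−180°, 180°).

26.1 dB, -3.4°

At s = jω = j1428:
zero (s+10): 10 + j1428 → |·| = √(10²+1428²) = √2039284 ≈ 1428, ∠ = arctan(1428/10) ≈ 89.60°
zero (s+302): 302 + j1428 → |·| = √(302²+1428²) = √2130388 ≈ 1459.6, ∠ = arctan(1428/302) ≈ 78.06°
pole (s+25): 25 + j1428 → |·| = √(25²+1428²) = √2039809 ≈ 1428.2, ∠ = arctan(1428/25) ≈ 89.00°
pole (s+200): 200 + j1428 → |·| = √(200²+1428²) = √2079184 ≈ 1441.9, ∠ = arctan(1428/200) ≈ 82.03°
|T| = 20 · 2.0843e+06 / 2.0593e+06 ≈ 20.243
Gain = 20 log₁₀(20.243) ≈ 26.13 dB
∠T = 167.66° − 171.03° = -3.37°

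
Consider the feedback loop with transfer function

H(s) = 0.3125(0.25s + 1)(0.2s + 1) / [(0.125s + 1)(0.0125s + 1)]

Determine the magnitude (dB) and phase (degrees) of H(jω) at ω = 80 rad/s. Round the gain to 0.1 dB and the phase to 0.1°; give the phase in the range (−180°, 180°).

At ω = 80 rad/s:
zero (1 + j80·0.25) = 1 + j20 → |·| ≈ 20.025, ∠ ≈ 87.14°
zero (1 + j80·0.2) = 1 + j16 → |·| ≈ 16.031, ∠ ≈ 86.42°
pole (1 + j80·0.125) = 1 + j10 → |·| ≈ 10.05, ∠ ≈ 84.29°
pole (1 + j80·0.0125) = 1 + j1 → |·| ≈ 1.4142, ∠ ≈ 45.00°
|H| = 0.3125 · 20.025 · 16.031 / (10.05 · 1.4142) ≈ 7.0584
Gain = 20 log₁₀(7.0584) ≈ 16.97 dB
∠H = (87.14° + 86.42°) − (84.29° + 45.00°) = 44.27°

17.0 dB, 44.3°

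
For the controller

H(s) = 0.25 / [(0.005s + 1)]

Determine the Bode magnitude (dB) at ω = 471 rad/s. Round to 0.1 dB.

-20.2 dB

At ω = 471 rad/s:
pole (1 + j471·0.005) = 1 + j2.355 → |·| ≈ 2.5585, ∠ ≈ 66.99°
|H| = 0.25 · 1 / (2.5585) ≈ 0.097714
Gain = 20 log₁₀(0.097714) ≈ -20.20 dB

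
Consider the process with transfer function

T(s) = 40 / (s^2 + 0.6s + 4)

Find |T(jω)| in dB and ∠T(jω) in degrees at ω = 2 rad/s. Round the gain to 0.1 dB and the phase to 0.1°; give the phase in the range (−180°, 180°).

At s = jω = j2:
quadratic: (j2)² + 0.6·j2 + 4 = 0 + j1.2 → |·| ≈ 1.2, ∠ ≈ 90.00°
|T| = 40 / 1.2 ≈ 33.333
Gain = 20 log₁₀(33.333) ≈ 30.46 dB
∠T = 0.00° − 90.00° = -90.00°

30.5 dB, -90.0°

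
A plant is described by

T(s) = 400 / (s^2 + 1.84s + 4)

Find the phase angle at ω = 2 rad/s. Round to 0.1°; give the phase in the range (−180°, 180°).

At s = jω = j2:
quadratic: (j2)² + 1.84·j2 + 4 = 0 + j3.68 → |·| ≈ 3.68, ∠ ≈ 90.00°
∠T = 0.00° − 90.00° = -90.00°

-90.0°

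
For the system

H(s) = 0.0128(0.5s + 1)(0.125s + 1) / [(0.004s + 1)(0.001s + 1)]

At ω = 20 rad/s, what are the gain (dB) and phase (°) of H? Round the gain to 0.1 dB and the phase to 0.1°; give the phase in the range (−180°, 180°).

-9.2 dB, 146.8°

At ω = 20 rad/s:
zero (1 + j20·0.5) = 1 + j10 → |·| ≈ 10.05, ∠ ≈ 84.29°
zero (1 + j20·0.125) = 1 + j2.5 → |·| ≈ 2.6926, ∠ ≈ 68.20°
pole (1 + j20·0.004) = 1 + j0.08 → |·| ≈ 1.0032, ∠ ≈ 4.57°
pole (1 + j20·0.001) = 1 + j0.02 → |·| ≈ 1.0002, ∠ ≈ 1.15°
|H| = 0.0128 · 10.05 · 2.6926 / (1.0032 · 1.0002) ≈ 0.3452
Gain = 20 log₁₀(0.3452) ≈ -9.24 dB
∠H = (84.29° + 68.20°) − (4.57° + 1.15°) = 146.77°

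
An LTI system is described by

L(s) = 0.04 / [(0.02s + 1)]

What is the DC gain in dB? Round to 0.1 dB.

L(0) = 0.04 · 1 / 1 = 0.04
20 log₁₀(0.04) ≈ -27.96 dB

-28.0 dB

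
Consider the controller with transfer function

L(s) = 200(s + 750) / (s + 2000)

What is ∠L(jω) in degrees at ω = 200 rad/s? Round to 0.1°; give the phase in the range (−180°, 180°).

9.2°

At s = jω = j200:
zero (s+750): 750 + j200 → |·| = √(750²+200²) = √602500 ≈ 776.21, ∠ = arctan(200/750) ≈ 14.93°
pole (s+2000): 2000 + j200 → |·| = √(2000²+200²) = √4040000 ≈ 2010, ∠ = arctan(200/2000) ≈ 5.71°
∠L = 14.93° − 5.71° = 9.22°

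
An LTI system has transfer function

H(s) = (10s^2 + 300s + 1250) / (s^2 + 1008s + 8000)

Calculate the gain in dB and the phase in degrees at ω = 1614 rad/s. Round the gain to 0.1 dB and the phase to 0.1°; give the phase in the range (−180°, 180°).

18.6 dB, 31.0°

Substitute s = j1614:
Numerator: 10(j1614)^2 + 300(j1614) + 1250 = -26048710 + j484200
Denominator: (j1614)^2 + 1008(j1614) + 8000 = -2596996 + j1626912
|N| = √(26048710² + 484200²) ≈ 2.6053e+07, ∠N ≈ 178.94°
|D| = √(2596996² + 1626912²) ≈ 3.0645e+06, ∠D ≈ 147.93°
|H| = 2.6053e+07 / 3.0645e+06 ≈ 8.5016
Gain = 20 log₁₀(8.5016) ≈ 18.59 dB
∠H = 178.94° − 147.93° = 31.01°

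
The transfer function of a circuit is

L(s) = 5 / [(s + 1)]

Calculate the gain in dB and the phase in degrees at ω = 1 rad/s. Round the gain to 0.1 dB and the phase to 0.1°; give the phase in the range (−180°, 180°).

At ω = 1 rad/s:
pole (1 + j1·1) = 1 + j1 → |·| ≈ 1.4142, ∠ ≈ 45.00°
|L| = 5 · 1 / (1.4142) ≈ 3.5356
Gain = 20 log₁₀(3.5356) ≈ 10.97 dB
∠L = (0°) − (45.00°) = -45.00°

11.0 dB, -45.0°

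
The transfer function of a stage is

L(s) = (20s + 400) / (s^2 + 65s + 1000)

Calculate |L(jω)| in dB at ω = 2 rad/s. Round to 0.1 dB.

Substitute s = j2:
Numerator: 20(j2) + 400 = 400 + j40
Denominator: (j2)^2 + 65(j2) + 1000 = 996 + j130
|N| = √(400² + 40²) ≈ 402, ∠N ≈ 5.71°
|D| = √(996² + 130²) ≈ 1004.4, ∠D ≈ 7.44°
|L| = 402 / 1004.4 ≈ 0.40024
Gain = 20 log₁₀(0.40024) ≈ -7.95 dB

-8.0 dB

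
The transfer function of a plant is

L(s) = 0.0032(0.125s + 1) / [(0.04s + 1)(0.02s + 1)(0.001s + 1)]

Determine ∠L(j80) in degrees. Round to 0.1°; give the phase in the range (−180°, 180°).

At ω = 80 rad/s:
zero (1 + j80·0.125) = 1 + j10 → |·| ≈ 10.05, ∠ ≈ 84.29°
pole (1 + j80·0.04) = 1 + j3.2 → |·| ≈ 3.3526, ∠ ≈ 72.65°
pole (1 + j80·0.02) = 1 + j1.6 → |·| ≈ 1.8868, ∠ ≈ 57.99°
pole (1 + j80·0.001) = 1 + j0.08 → |·| ≈ 1.0032, ∠ ≈ 4.57°
∠L = (84.29°) − (72.65° + 57.99° + 4.57°) = -50.92°

-50.9°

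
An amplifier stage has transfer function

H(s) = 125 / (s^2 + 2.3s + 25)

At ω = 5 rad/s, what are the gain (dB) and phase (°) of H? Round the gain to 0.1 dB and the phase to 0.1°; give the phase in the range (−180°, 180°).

20.7 dB, -90.0°

At s = jω = j5:
quadratic: (j5)² + 2.3·j5 + 25 = 0 + j11.5 → |·| ≈ 11.5, ∠ ≈ 90.00°
|H| = 125 / 11.5 ≈ 10.87
Gain = 20 log₁₀(10.87) ≈ 20.72 dB
∠H = 0.00° − 90.00° = -90.00°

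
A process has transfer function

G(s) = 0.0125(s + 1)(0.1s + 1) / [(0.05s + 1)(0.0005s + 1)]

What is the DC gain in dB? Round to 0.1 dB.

G(0) = 0.0125 · 1 / 1 = 0.0125
20 log₁₀(0.0125) ≈ -38.06 dB

-38.1 dB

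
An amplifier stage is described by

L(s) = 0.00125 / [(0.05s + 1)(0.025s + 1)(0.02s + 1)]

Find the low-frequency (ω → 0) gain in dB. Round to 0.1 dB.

L(0) = 0.00125 · 1 / 1 = 0.00125
20 log₁₀(0.00125) ≈ -58.06 dB

-58.1 dB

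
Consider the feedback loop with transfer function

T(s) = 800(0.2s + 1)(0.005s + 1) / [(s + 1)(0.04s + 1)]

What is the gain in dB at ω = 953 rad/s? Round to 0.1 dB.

At ω = 953 rad/s:
zero (1 + j953·0.2) = 1 + j190.6 → |·| ≈ 190.6, ∠ ≈ 89.70°
zero (1 + j953·0.005) = 1 + j4.765 → |·| ≈ 4.8688, ∠ ≈ 78.15°
pole (1 + j953·1) = 1 + j953 → |·| ≈ 953, ∠ ≈ 89.94°
pole (1 + j953·0.04) = 1 + j38.12 → |·| ≈ 38.133, ∠ ≈ 88.50°
|T| = 800 · 190.6 · 4.8688 / (953 · 38.133) ≈ 20.429
Gain = 20 log₁₀(20.429) ≈ 26.20 dB

26.2 dB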